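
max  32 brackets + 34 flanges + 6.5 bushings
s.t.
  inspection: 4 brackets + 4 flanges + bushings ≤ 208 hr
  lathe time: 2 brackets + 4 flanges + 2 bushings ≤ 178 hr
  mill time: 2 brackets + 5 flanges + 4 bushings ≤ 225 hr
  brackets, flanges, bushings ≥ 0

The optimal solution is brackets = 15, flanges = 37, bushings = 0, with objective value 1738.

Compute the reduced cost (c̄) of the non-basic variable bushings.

-3

At the optimum: inspection uses 208 of 208 (binding); lathe time uses 178 of 178 (binding); mill time uses 215 of 225 (slack = 10).
By complementary slackness, y = 0 for the non-binding constraint.
Dual feasibility on the basic columns requires 4·y_inspection + 2·y_lathe time = 32, 4·y_inspection + 4·y_lathe time = 34.
Solving: y_inspection = 7.5, y_lathe time = 1.
Reduced cost of bushings: c₃ − yᵀa₃ = 6.5 − (7.5·1 + 1·2) = 6.5 − 9.5 = -3.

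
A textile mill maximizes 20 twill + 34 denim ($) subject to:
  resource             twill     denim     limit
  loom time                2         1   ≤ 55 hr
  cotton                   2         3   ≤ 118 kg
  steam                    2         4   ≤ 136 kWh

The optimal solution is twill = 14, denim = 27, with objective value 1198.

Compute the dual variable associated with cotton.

At the optimum: loom time uses 55 of 55 (binding); cotton uses 109 of 118 (slack = 9); steam uses 136 of 136 (binding).
Since cotton is not tight, its dual is 0.
Dual feasibility on the basic columns requires 2·y_loom time + 2·y_steam = 20, 1·y_loom time + 4·y_steam = 34.
Solving: y_loom time = 2, y_steam = 8.
Shadow price of cotton = 0.

0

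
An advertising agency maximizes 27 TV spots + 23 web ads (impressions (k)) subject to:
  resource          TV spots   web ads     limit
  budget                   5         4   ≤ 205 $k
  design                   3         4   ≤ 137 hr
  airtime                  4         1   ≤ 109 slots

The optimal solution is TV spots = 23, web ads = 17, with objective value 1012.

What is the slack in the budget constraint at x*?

budget used = 5·23 + 4·17 = 183; slack = 205 − 183 = 22.

22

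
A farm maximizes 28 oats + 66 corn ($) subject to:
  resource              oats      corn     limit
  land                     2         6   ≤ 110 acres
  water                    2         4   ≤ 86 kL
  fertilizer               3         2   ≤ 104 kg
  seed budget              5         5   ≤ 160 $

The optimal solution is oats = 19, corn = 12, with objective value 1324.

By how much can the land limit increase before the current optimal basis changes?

Binding constraints: land, water. The basis is B = [[2,6],[2,4]] with det -4.
Per unit increase in land, x* moves by d = (-1, 0.5).
The basis stays optimal until oats reaches 0; allowable increase = 19 acres.

19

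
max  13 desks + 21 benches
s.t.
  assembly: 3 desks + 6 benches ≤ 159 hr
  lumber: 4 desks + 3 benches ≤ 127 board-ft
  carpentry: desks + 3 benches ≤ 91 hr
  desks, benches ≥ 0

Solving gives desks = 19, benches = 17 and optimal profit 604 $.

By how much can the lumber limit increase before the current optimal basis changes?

85

Binding constraints: assembly, lumber. The basis is B = [[3,6],[4,3]] with det -15.
Per unit increase in lumber, x* moves by d = (0.4, -0.2).
The basis stays optimal until benches reaches 0; allowable increase = 85 board-ft.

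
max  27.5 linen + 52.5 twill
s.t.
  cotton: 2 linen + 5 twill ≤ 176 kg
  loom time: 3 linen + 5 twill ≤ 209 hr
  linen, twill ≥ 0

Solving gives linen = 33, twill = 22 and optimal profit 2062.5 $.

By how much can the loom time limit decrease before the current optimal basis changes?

33

Binding constraints: cotton, loom time. The basis is B = [[2,5],[3,5]] with det -5.
Per unit decrease in loom time, x* moves by d = (-1, 0.4).
The basis stays optimal until linen reaches 0; allowable decrease = 33 hr.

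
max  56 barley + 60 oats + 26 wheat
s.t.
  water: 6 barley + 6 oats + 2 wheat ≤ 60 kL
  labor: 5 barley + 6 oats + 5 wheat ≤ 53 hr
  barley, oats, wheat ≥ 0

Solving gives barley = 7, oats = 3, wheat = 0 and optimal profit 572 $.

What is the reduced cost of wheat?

At the optimum: water uses 60 of 60 (binding); labor uses 53 of 53 (binding).
The binding rows give the dual system: 6·y_water + 5·y_labor = 56 and 6·y_water + 6·y_labor = 60.
Solving: y_water = 6, y_labor = 4.
Reduced cost of wheat: c₃ − yᵀa₃ = 26 − (6·2 + 4·5) = 26 − 32 = -6.

-6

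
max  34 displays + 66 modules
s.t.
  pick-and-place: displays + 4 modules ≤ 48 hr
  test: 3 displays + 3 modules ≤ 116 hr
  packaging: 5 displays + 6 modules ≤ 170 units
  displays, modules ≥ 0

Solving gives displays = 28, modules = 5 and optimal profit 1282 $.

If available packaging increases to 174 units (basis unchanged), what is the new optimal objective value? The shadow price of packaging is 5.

1302

Δb = 4, so new z* = 1282 + (5)·(4) = 1282 + 20 = 1302.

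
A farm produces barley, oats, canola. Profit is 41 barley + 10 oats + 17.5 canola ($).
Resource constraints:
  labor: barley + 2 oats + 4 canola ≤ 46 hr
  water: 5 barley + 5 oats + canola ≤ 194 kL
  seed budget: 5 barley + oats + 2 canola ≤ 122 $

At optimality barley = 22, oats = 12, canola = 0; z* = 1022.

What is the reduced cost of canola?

Binding: labor and seed budget. Non-binding: water (24 unused).
Slack constraints have shadow price 0 (complementary slackness).
The binding rows give the dual system: 1·y_labor + 5·y_seed budget = 41 and 2·y_labor + 1·y_seed budget = 10.
This yields shadow prices y_labor = 1, y_seed budget = 8.
Reduced cost of canola: c₃ − yᵀa₃ = 17.5 − (1·4 + 8·2) = 17.5 − 20 = -2.5.

-2.5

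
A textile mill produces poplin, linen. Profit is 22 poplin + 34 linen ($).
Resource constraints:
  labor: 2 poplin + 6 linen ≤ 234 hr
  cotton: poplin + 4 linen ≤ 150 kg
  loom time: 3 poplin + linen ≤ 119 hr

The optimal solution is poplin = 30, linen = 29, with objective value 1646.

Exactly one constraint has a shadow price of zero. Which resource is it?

labor: 234/234 (binding)
cotton: 146/150 (slack 4)
loom time: 119/119 (binding)
By complementary slackness, a constraint with positive slack has shadow price 0 → cotton.

cotton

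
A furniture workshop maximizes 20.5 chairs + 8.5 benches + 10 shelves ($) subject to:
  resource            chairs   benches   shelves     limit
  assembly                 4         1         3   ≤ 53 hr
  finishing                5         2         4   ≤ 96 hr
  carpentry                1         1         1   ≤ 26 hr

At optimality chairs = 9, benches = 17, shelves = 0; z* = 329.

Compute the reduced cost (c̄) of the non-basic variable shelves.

-6.5

Binding: assembly and carpentry. Non-binding: finishing (17 unused).
Since finishing is not tight, its dual is 0.
Dual feasibility on the basic columns requires 4·y_assembly + 1·y_carpentry = 20.5, 1·y_assembly + 1·y_carpentry = 8.5.
→ y_assembly = 4 and y_carpentry = 4.5.
Reduced cost of shelves: c₃ − yᵀa₃ = 10 − (4·3 + 4.5·1) = 10 − 16.5 = -6.5.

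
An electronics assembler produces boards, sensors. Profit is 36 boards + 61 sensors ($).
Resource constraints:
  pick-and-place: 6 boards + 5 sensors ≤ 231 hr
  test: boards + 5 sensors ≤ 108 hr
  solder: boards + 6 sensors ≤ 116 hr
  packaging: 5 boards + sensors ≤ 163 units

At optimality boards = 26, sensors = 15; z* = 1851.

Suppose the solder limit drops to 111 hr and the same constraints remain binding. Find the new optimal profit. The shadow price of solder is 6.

Δb = -5, so new z* = 1851 + (6)·(-5) = 1851 − 30 = 1821.

1821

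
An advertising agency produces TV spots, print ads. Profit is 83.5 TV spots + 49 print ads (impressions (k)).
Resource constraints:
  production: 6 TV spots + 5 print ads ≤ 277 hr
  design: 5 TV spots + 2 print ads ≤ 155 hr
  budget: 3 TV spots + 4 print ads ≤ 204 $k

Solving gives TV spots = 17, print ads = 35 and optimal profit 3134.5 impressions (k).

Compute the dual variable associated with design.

At the optimum: production uses 277 of 277 (binding); design uses 155 of 155 (binding); budget uses 191 of 204 (slack = 13).
By complementary slackness, y = 0 for the non-binding constraint.
Dual feasibility on the basic columns requires 6·y_production + 5·y_design = 83.5, 5·y_production + 2·y_design = 49.
Solving: y_production = 6, y_design = 9.5.
Shadow price of design = 9.5.

9.5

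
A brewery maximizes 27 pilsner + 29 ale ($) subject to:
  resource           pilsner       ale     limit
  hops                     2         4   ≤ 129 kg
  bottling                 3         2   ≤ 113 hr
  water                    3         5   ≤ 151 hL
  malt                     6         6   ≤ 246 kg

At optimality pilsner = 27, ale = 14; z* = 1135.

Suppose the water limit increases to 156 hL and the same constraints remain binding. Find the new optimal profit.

Binding: water and malt. Non-binding: hops (19 unused), bottling (4 unused).
By complementary slackness, y = 0 for the non-binding constraints.
Dual feasibility on the basic columns requires 3·y_water + 6·y_malt = 27, 5·y_water + 6·y_malt = 29.
→ y_water = 1 and y_malt = 4.
Δz = y_water·Δb = 1 × (5) = 5, so new z* = 1135 + 5 = 1140.

1140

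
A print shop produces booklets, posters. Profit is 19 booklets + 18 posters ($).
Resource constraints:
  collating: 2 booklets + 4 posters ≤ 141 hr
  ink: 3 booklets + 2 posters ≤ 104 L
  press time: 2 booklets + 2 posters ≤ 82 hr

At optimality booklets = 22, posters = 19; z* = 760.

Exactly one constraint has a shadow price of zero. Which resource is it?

collating

collating: 120/141 (slack 21)
ink: 104/104 (binding)
press time: 82/82 (binding)
By complementary slackness, a constraint with positive slack has shadow price 0 → collating.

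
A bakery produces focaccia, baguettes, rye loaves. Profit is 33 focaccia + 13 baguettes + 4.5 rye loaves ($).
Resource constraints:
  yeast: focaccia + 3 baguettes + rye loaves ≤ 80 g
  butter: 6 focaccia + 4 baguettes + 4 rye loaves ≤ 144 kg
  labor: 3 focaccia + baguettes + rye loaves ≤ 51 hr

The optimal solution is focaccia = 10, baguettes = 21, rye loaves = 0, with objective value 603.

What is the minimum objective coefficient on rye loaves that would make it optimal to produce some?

13

At the optimum: yeast uses 73 of 80 (slack = 7); butter uses 144 of 144 (binding); labor uses 51 of 51 (binding).
By complementary slackness, y = 0 for the non-binding constraint.
From A_Bᵀ y = c: 6·y_butter + 3·y_labor = 33; 4·y_butter + 1·y_labor = 13.
→ y_butter = 1 and y_labor = 9.
rye loaves enters the basis when its profit ≥ yᵀa₃ = 1·4 + 9·1 = 13.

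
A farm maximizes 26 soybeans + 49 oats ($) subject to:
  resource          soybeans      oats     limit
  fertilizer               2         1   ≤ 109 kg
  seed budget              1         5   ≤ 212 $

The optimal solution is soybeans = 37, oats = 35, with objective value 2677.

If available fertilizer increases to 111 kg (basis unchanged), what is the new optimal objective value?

At the optimum: fertilizer uses 109 of 109 (binding); seed budget uses 212 of 212 (binding).
From A_Bᵀ y = c: 2·y_fertilizer + 1·y_seed budget = 26; 1·y_fertilizer + 5·y_seed budget = 49.
This yields shadow prices y_fertilizer = 9, y_seed budget = 8.
Δz = y_fertilizer·Δb = 9 × (2) = 18, so new z* = 2677 + 18 = 2695.

2695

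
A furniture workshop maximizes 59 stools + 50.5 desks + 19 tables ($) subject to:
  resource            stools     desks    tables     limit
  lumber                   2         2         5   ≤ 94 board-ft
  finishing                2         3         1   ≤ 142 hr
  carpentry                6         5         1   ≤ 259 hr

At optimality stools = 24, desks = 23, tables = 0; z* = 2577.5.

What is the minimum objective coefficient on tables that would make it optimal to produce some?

At the optimum: lumber uses 94 of 94 (binding); finishing uses 117 of 142 (slack = 25); carpentry uses 259 of 259 (binding).
Slack constraints have shadow price 0 (complementary slackness).
Dual feasibility on the basic columns requires 2·y_lumber + 6·y_carpentry = 59, 2·y_lumber + 5·y_carpentry = 50.5.
Solving: y_lumber = 4, y_carpentry = 8.5.
tables enters the basis when its profit ≥ yᵀa₃ = 4·5 + 8.5·1 = 28.5.

28.5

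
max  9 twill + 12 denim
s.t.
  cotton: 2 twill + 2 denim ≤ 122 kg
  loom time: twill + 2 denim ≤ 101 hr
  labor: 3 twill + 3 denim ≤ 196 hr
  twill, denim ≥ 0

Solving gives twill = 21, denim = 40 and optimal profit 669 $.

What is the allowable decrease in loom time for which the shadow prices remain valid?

40

Binding constraints: cotton, loom time. The basis is B = [[2,2],[1,2]] with det 2.
Per unit decrease in loom time, x* moves by d = (1, -1).
The basis stays optimal until denim reaches 0; allowable decrease = 40 hr.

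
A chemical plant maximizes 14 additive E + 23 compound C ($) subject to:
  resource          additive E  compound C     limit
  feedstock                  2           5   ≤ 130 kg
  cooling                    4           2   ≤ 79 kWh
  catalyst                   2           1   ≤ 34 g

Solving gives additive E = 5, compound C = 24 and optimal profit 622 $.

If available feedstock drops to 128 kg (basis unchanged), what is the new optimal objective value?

614

Binding: feedstock and catalyst. Non-binding: cooling (11 unused).
By complementary slackness, y = 0 for the non-binding constraint.
The binding rows give the dual system: 2·y_feedstock + 2·y_catalyst = 14 and 5·y_feedstock + 1·y_catalyst = 23.
Solving: y_feedstock = 4, y_catalyst = 3.
Δz = y_feedstock·Δb = 4 × (-2) = -8, so new z* = 622 − 8 = 614.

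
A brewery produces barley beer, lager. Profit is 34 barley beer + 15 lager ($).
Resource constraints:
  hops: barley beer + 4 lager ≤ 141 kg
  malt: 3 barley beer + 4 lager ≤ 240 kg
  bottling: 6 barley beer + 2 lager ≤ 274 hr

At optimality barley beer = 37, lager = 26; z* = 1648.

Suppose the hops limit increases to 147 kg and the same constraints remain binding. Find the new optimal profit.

1654

Check each constraint at x*: hops 141/141 (tight); malt 215/240 (slack 25); bottling 274/274 (tight).
By complementary slackness, y = 0 for the non-binding constraint.
From A_Bᵀ y = c: 1·y_hops + 6·y_bottling = 34; 4·y_hops + 2·y_bottling = 15.
Solving: y_hops = 1, y_bottling = 5.5.
Δz = y_hops·Δb = 1 × (6) = 6, so new z* = 1648 + 6 = 1654.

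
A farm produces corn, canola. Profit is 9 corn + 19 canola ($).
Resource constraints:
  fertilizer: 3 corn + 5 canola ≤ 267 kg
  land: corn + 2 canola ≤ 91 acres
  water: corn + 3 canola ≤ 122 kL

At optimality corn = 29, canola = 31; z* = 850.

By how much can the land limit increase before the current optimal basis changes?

6.25

Binding constraints: land, water. The basis is B = [[1,2],[1,3]] with det 1.
Per unit increase in land, x* moves by d = (3, -1).
The basis stays optimal until fertilizer becomes binding; allowable increase = 6.25 acres.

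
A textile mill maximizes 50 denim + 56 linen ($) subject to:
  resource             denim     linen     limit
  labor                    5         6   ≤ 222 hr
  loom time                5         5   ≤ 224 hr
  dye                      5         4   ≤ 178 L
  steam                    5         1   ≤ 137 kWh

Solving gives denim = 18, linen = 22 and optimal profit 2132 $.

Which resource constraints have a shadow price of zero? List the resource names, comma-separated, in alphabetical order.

labor: 222/222 (binding)
loom time: 200/224 (slack 24)
dye: 178/178 (binding)
steam: 112/137 (slack 25)
By complementary slackness, a constraint with positive slack has shadow price 0 → loom time, steam.

loom time, steam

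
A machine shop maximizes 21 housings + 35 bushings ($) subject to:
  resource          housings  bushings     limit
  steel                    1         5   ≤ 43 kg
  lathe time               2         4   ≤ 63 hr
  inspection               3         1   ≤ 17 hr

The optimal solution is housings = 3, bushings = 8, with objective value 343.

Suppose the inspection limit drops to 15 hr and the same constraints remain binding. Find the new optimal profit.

Binding: steel and inspection. Non-binding: lathe time (25 unused).
Slack constraints have shadow price 0 (complementary slackness).
Dual feasibility on the basic columns requires 1·y_steel + 3·y_inspection = 21, 5·y_steel + 1·y_inspection = 35.
This yields shadow prices y_steel = 6, y_inspection = 5.
Δz = y_inspection·Δb = 5 × (-2) = -10, so new z* = 343 − 10 = 333.

333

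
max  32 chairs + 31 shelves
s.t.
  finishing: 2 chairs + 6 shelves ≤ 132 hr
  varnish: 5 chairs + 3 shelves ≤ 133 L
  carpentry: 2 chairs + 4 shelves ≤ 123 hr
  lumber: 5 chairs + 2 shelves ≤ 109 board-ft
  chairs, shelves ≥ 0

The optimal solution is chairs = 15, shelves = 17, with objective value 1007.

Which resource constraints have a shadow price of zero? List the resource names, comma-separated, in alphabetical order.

carpentry, varnish

finishing: 132/132 (binding)
varnish: 126/133 (slack 7)
carpentry: 98/123 (slack 25)
lumber: 109/109 (binding)
By complementary slackness, a constraint with positive slack has shadow price 0 → carpentry, varnish.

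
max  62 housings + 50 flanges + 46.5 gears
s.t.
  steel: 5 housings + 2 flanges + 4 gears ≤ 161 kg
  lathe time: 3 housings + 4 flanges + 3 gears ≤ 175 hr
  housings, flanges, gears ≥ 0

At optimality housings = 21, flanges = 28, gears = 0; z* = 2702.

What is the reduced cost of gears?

At the optimum: steel uses 161 of 161 (binding); lathe time uses 175 of 175 (binding).
From A_Bᵀ y = c: 5·y_steel + 3·y_lathe time = 62; 2·y_steel + 4·y_lathe time = 50.
→ y_steel = 7 and y_lathe time = 9.
Reduced cost of gears: c₃ − yᵀa₃ = 46.5 − (7·4 + 9·3) = 46.5 − 55 = -8.5.

-8.5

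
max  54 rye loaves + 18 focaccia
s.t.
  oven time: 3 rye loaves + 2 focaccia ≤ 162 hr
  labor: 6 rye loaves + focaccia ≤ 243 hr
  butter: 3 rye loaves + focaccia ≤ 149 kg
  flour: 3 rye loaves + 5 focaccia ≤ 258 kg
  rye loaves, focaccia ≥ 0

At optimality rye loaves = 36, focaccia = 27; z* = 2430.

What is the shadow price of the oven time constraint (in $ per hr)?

6

Binding: oven time and labor. Non-binding: butter (14 unused), flour (15 unused).
Slack constraints have shadow price 0 (complementary slackness).
Dual feasibility on the basic columns requires 3·y_oven time + 6·y_labor = 54, 2·y_oven time + 1·y_labor = 18.
Solving: y_oven time = 6, y_labor = 6.
Shadow price of oven time = 6.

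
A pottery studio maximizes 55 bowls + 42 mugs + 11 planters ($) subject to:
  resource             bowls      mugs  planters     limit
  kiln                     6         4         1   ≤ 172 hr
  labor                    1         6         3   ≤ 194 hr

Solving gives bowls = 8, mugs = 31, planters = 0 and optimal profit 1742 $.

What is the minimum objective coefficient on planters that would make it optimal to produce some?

12

Check each constraint at x*: kiln 172/172 (tight); labor 194/194 (tight).
From A_Bᵀ y = c: 6·y_kiln + 1·y_labor = 55; 4·y_kiln + 6·y_labor = 42.
This yields shadow prices y_kiln = 9, y_labor = 1.
planters enters the basis when its profit ≥ yᵀa₃ = 9·1 + 1·3 = 12.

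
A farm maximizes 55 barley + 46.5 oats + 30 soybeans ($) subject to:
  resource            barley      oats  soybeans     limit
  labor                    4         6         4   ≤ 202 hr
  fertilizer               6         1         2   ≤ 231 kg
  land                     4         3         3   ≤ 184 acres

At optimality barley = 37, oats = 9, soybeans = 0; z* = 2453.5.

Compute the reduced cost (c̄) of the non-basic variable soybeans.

Check each constraint at x*: labor 202/202 (tight); fertilizer 231/231 (tight); land 175/184 (slack 9).
Slack constraints have shadow price 0 (complementary slackness).
Dual feasibility on the basic columns requires 4·y_labor + 6·y_fertilizer = 55, 6·y_labor + 1·y_fertilizer = 46.5.
→ y_labor = 7 and y_fertilizer = 4.5.
Reduced cost of soybeans: c₃ − yᵀa₃ = 30 − (7·4 + 4.5·2) = 30 − 37 = -7.

-7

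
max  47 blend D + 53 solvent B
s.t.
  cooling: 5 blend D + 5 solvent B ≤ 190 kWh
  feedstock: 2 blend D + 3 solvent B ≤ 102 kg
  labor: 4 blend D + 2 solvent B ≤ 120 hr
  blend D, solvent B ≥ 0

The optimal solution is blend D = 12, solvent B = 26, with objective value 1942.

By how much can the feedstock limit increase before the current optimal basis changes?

12

Binding constraints: cooling, feedstock. The basis is B = [[5,5],[2,3]] with det 5.
Per unit increase in feedstock, x* moves by d = (-1, 1).
The basis stays optimal until blend D reaches 0; allowable increase = 12 kg.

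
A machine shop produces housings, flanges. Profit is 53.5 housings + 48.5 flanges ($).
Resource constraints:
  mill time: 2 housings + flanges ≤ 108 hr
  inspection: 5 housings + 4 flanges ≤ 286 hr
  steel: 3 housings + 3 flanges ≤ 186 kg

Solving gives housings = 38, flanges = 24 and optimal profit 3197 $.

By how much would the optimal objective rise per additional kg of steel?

9.5

Check each constraint at x*: mill time 100/108 (slack 8); inspection 286/286 (tight); steel 186/186 (tight).
By complementary slackness, y = 0 for the non-binding constraint.
From A_Bᵀ y = c: 5·y_inspection + 3·y_steel = 53.5; 4·y_inspection + 3·y_steel = 48.5.
Solving: y_inspection = 5, y_steel = 9.5.
Shadow price of steel = 9.5.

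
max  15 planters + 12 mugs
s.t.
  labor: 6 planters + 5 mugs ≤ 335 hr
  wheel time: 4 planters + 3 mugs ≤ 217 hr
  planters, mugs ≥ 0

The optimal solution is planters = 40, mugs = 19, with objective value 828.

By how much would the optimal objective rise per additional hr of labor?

1.5

Both labor and wheel time are binding at x*.
From A_Bᵀ y = c: 6·y_labor + 4·y_wheel time = 15; 5·y_labor + 3·y_wheel time = 12.
→ y_labor = 1.5 and y_wheel time = 1.5.
Shadow price of labor = 1.5.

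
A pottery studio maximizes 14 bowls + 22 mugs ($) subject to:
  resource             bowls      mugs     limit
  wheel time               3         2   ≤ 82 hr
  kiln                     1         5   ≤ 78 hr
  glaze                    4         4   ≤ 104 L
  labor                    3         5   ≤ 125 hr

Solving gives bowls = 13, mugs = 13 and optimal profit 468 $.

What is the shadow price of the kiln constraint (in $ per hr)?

2

Check each constraint at x*: wheel time 65/82 (slack 17); kiln 78/78 (tight); glaze 104/104 (tight); labor 104/125 (slack 21).
Since wheel time, labor are not tight, their duals are 0.
The binding rows give the dual system: 1·y_kiln + 4·y_glaze = 14 and 5·y_kiln + 4·y_glaze = 22.
Solving: y_kiln = 2, y_glaze = 3.
Shadow price of kiln = 2.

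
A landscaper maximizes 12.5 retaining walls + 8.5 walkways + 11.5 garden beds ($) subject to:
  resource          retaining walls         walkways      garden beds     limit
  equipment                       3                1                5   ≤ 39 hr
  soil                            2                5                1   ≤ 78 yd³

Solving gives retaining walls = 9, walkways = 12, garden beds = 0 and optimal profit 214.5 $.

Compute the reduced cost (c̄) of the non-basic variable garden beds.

-7

Check each constraint at x*: equipment 39/39 (tight); soil 78/78 (tight).
The binding rows give the dual system: 3·y_equipment + 2·y_soil = 12.5 and 1·y_equipment + 5·y_soil = 8.5.
This yields shadow prices y_equipment = 3.5, y_soil = 1.
Reduced cost of garden beds: c₃ − yᵀa₃ = 11.5 − (3.5·5 + 1·1) = 11.5 − 18.5 = -7.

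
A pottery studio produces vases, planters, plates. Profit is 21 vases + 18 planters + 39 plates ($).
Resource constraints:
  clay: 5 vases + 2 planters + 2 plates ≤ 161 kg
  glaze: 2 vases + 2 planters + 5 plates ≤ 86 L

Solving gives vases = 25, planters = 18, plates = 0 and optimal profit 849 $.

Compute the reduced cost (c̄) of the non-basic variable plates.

-3

At the optimum: clay uses 161 of 161 (binding); glaze uses 86 of 86 (binding).
From A_Bᵀ y = c: 5·y_clay + 2·y_glaze = 21; 2·y_clay + 2·y_glaze = 18.
This yields shadow prices y_clay = 1, y_glaze = 8.
Reduced cost of plates: c₃ − yᵀa₃ = 39 − (1·2 + 8·5) = 39 − 42 = -3.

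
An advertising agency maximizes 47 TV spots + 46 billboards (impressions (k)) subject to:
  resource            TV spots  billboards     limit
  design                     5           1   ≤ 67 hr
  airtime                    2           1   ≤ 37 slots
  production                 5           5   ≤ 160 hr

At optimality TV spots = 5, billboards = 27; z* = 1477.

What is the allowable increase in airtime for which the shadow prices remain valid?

Binding constraints: airtime, production. The basis is B = [[2,1],[5,5]] with det 5.
Per unit increase in airtime, x* moves by d = (1, -1).
The basis stays optimal until design becomes binding; allowable increase = 3.75 slots.

3.75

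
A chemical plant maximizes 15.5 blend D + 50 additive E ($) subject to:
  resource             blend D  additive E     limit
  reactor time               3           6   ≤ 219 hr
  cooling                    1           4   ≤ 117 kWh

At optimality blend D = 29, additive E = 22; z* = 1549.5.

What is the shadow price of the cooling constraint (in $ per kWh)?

Both reactor time and cooling are binding at x*.
From A_Bᵀ y = c: 3·y_reactor time + 1·y_cooling = 15.5; 6·y_reactor time + 4·y_cooling = 50.
→ y_reactor time = 2 and y_cooling = 9.5.
Shadow price of cooling = 9.5.

9.5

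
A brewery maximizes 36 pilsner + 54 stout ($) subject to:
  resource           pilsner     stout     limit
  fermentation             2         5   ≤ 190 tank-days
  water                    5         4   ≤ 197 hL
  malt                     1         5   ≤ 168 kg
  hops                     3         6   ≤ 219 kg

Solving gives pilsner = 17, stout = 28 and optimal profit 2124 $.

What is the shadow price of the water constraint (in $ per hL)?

3

Check each constraint at x*: fermentation 174/190 (slack 16); water 197/197 (tight); malt 157/168 (slack 11); hops 219/219 (tight).
Since fermentation, malt are not tight, their duals are 0.
The binding rows give the dual system: 5·y_water + 3·y_hops = 36 and 4·y_water + 6·y_hops = 54.
→ y_water = 3 and y_hops = 7.
Shadow price of water = 3.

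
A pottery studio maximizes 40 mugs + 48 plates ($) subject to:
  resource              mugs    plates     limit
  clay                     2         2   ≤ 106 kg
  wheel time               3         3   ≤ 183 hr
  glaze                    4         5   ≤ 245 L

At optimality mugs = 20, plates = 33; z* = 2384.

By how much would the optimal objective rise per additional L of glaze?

Binding: clay and glaze. Non-binding: wheel time (24 unused).
Slack constraints have shadow price 0 (complementary slackness).
The binding rows give the dual system: 2·y_clay + 4·y_glaze = 40 and 2·y_clay + 5·y_glaze = 48.
This yields shadow prices y_clay = 4, y_glaze = 8.
Shadow price of glaze = 8.

8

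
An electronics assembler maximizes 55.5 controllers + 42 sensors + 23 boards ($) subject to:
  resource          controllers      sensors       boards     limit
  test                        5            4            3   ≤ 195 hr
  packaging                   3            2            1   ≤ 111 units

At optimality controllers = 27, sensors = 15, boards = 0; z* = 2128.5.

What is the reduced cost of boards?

-5.5

Both test and packaging are binding at x*.
From A_Bᵀ y = c: 5·y_test + 3·y_packaging = 55.5; 4·y_test + 2·y_packaging = 42.
→ y_test = 7.5 and y_packaging = 6.
Reduced cost of boards: c₃ − yᵀa₃ = 23 − (7.5·3 + 6·1) = 23 − 28.5 = -5.5.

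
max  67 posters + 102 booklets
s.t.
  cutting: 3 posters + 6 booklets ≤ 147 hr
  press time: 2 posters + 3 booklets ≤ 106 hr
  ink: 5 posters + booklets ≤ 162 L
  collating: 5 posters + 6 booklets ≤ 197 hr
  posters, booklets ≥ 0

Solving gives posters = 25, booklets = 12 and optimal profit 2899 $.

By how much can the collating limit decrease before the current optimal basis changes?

Binding constraints: cutting, collating. The basis is B = [[3,6],[5,6]] with det -12.
Per unit decrease in collating, x* moves by d = (-0.5, 0.25).
The basis stays optimal until posters reaches 0; allowable decrease = 50 hr.

50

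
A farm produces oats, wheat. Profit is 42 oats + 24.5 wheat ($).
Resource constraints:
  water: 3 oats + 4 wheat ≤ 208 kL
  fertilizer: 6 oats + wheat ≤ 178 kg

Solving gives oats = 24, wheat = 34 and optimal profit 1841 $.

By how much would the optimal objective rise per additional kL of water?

5

Both water and fertilizer are binding at x*.
From A_Bᵀ y = c: 3·y_water + 6·y_fertilizer = 42; 4·y_water + 1·y_fertilizer = 24.5.
Solving: y_water = 5, y_fertilizer = 4.5.
Shadow price of water = 5.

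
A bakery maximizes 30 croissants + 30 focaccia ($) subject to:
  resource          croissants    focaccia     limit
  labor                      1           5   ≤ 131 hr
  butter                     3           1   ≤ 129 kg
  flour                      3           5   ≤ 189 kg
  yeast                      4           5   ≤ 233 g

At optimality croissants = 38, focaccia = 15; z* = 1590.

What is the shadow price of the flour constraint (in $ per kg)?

5

Binding: butter and flour. Non-binding: labor (18 unused), yeast (6 unused).
Slack constraints have shadow price 0 (complementary slackness).
The binding rows give the dual system: 3·y_butter + 3·y_flour = 30 and 1·y_butter + 5·y_flour = 30.
Solving: y_butter = 5, y_flour = 5.
Shadow price of flour = 5.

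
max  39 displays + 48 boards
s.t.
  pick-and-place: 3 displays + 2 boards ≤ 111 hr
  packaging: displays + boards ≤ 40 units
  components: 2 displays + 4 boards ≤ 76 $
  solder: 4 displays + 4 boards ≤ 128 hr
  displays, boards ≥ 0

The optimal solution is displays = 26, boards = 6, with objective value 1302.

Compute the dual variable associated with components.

Check each constraint at x*: pick-and-place 90/111 (slack 21); packaging 32/40 (slack 8); components 76/76 (tight); solder 128/128 (tight).
Slack constraints have shadow price 0 (complementary slackness).
The binding rows give the dual system: 2·y_components + 4·y_solder = 39 and 4·y_components + 4·y_solder = 48.
This yields shadow prices y_components = 4.5, y_solder = 7.5.
Shadow price of components = 4.5.

4.5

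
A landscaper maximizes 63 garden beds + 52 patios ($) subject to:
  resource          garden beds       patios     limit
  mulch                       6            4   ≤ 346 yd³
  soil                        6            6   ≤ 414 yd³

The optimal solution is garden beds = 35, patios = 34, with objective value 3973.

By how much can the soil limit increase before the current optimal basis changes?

105

Binding constraints: mulch, soil. The basis is B = [[6,4],[6,6]] with det 12.
Per unit increase in soil, x* moves by d = (-0.3333, 0.5).
The basis stays optimal until garden beds reaches 0; allowable increase = 105 yd³.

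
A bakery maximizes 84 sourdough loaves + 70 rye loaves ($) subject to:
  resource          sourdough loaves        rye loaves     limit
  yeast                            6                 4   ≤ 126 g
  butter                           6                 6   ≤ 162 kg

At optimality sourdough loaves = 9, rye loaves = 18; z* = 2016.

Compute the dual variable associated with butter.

7

At the optimum: yeast uses 126 of 126 (binding); butter uses 162 of 162 (binding).
From A_Bᵀ y = c: 6·y_yeast + 6·y_butter = 84; 4·y_yeast + 6·y_butter = 70.
→ y_yeast = 7 and y_butter = 7.
Shadow price of butter = 7.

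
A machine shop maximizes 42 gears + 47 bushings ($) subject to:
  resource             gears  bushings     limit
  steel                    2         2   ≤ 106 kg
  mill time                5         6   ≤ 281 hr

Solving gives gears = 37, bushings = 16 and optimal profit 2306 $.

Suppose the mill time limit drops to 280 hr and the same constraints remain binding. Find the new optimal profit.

2301

Both steel and mill time are binding at x*.
The binding rows give the dual system: 2·y_steel + 5·y_mill time = 42 and 2·y_steel + 6·y_mill time = 47.
Solving: y_steel = 8.5, y_mill time = 5.
Δz = y_mill time·Δb = 5 × (-1) = -5, so new z* = 2306 − 5 = 2301.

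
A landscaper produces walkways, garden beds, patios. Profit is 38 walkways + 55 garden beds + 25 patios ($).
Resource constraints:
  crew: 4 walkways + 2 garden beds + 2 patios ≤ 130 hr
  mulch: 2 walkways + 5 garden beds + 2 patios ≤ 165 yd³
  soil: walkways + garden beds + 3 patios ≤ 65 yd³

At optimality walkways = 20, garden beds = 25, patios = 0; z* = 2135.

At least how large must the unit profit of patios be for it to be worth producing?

28

Binding: crew and mulch. Non-binding: soil (20 unused).
By complementary slackness, y = 0 for the non-binding constraint.
The binding rows give the dual system: 4·y_crew + 2·y_mulch = 38 and 2·y_crew + 5·y_mulch = 55.
This yields shadow prices y_crew = 5, y_mulch = 9.
patios enters the basis when its profit ≥ yᵀa₃ = 5·2 + 9·2 = 28.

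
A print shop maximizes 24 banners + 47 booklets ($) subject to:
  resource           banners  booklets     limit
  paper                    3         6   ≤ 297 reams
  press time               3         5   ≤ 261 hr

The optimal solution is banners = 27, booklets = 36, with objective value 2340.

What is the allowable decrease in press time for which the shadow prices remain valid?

Binding constraints: paper, press time. The basis is B = [[3,6],[3,5]] with det -3.
Per unit decrease in press time, x* moves by d = (-2, 1).
The basis stays optimal until banners reaches 0; allowable decrease = 13.5 hr.

13.5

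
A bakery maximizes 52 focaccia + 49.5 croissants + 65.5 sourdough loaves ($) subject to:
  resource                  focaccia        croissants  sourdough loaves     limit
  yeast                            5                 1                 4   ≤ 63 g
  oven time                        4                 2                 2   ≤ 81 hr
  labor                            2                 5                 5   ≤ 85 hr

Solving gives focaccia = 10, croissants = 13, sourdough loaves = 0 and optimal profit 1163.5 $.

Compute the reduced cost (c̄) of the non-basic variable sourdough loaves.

-5

Binding: yeast and labor. Non-binding: oven time (15 unused).
Since oven time is not tight, its dual is 0.
The binding rows give the dual system: 5·y_yeast + 2·y_labor = 52 and 1·y_yeast + 5·y_labor = 49.5.
→ y_yeast = 7 and y_labor = 8.5.
Reduced cost of sourdough loaves: c₃ − yᵀa₃ = 65.5 − (7·4 + 8.5·5) = 65.5 − 70.5 = -5.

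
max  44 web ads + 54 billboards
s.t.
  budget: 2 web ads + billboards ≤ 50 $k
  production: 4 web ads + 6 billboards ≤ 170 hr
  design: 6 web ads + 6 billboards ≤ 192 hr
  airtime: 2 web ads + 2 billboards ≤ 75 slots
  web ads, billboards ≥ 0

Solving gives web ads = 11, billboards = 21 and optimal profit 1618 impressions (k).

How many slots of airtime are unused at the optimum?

11

airtime used = 2·11 + 2·21 = 64; slack = 75 − 64 = 11.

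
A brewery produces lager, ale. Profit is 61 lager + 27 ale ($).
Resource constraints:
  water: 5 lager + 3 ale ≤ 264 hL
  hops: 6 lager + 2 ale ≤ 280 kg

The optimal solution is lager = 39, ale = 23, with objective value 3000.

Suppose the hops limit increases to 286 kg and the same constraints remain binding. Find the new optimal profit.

Check each constraint at x*: water 264/264 (tight); hops 280/280 (tight).
From A_Bᵀ y = c: 5·y_water + 6·y_hops = 61; 3·y_water + 2·y_hops = 27.
Solving: y_water = 5, y_hops = 6.
Δz = y_hops·Δb = 6 × (6) = 36, so new z* = 3000 + 36 = 3036.

3036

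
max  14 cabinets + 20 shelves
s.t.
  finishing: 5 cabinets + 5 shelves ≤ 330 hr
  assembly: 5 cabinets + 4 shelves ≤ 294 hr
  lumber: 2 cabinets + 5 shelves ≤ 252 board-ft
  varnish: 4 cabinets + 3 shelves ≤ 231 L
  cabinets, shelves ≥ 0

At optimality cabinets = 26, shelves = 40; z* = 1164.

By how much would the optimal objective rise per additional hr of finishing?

2

Check each constraint at x*: finishing 330/330 (tight); assembly 290/294 (slack 4); lumber 252/252 (tight); varnish 224/231 (slack 7).
Slack constraints have shadow price 0 (complementary slackness).
Dual feasibility on the basic columns requires 5·y_finishing + 2·y_lumber = 14, 5·y_finishing + 5·y_lumber = 20.
→ y_finishing = 2 and y_lumber = 2.
Shadow price of finishing = 2.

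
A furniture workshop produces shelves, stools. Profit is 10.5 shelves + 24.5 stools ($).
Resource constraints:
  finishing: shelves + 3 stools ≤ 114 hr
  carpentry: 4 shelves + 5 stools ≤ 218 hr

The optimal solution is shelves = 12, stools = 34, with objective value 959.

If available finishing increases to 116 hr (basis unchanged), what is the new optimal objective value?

At the optimum: finishing uses 114 of 114 (binding); carpentry uses 218 of 218 (binding).
From A_Bᵀ y = c: 1·y_finishing + 4·y_carpentry = 10.5; 3·y_finishing + 5·y_carpentry = 24.5.
Solving: y_finishing = 6.5, y_carpentry = 1.
Δz = y_finishing·Δb = 6.5 × (2) = 13, so new z* = 959 + 13 = 972.

972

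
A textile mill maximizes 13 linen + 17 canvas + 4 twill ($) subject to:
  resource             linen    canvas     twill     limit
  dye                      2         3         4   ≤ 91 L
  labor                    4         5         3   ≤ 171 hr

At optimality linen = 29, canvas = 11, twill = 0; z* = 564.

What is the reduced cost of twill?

Check each constraint at x*: dye 91/91 (tight); labor 171/171 (tight).
From A_Bᵀ y = c: 2·y_dye + 4·y_labor = 13; 3·y_dye + 5·y_labor = 17.
Solving: y_dye = 1.5, y_labor = 2.5.
Reduced cost of twill: c₃ − yᵀa₃ = 4 − (1.5·4 + 2.5·3) = 4 − 13.5 = -9.5.

-9.5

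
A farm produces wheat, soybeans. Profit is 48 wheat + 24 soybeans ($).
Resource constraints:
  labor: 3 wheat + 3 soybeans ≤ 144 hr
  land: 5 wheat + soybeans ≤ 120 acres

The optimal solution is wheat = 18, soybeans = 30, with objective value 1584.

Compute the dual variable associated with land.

6

Check each constraint at x*: labor 144/144 (tight); land 120/120 (tight).
Dual feasibility on the basic columns requires 3·y_labor + 5·y_land = 48, 3·y_labor + 1·y_land = 24.
This yields shadow prices y_labor = 6, y_land = 6.
Shadow price of land = 6.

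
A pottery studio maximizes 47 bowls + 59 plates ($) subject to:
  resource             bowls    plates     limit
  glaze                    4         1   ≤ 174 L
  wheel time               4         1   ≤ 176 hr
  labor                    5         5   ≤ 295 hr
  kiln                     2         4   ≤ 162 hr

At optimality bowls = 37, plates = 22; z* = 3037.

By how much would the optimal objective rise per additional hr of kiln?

Binding: labor and kiln. Non-binding: glaze (4 unused), wheel time (6 unused).
Since glaze, wheel time are not tight, their duals are 0.
The binding rows give the dual system: 5·y_labor + 2·y_kiln = 47 and 5·y_labor + 4·y_kiln = 59.
→ y_labor = 7 and y_kiln = 6.
Shadow price of kiln = 6.

6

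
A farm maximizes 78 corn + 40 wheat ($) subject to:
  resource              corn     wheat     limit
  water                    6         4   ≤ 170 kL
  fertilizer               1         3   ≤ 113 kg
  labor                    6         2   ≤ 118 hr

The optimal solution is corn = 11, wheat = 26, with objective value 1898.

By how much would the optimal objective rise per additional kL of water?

7

At the optimum: water uses 170 of 170 (binding); fertilizer uses 89 of 113 (slack = 24); labor uses 118 of 118 (binding).
Slack constraints have shadow price 0 (complementary slackness).
Dual feasibility on the basic columns requires 6·y_water + 6·y_labor = 78, 4·y_water + 2·y_labor = 40.
This yields shadow prices y_water = 7, y_labor = 6.
Shadow price of water = 7.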